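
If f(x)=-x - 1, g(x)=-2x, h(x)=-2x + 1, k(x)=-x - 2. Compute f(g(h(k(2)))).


k(2) = -4
h(-4) = 9
g(9) = -18
f(-18) = 17

17


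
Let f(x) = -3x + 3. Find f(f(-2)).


f(-2) = 9
f(9) = -24

-24


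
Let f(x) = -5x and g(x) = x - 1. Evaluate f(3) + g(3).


f(3) = -15
g(3) = 2
Sum = -13

-13


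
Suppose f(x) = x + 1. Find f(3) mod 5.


4


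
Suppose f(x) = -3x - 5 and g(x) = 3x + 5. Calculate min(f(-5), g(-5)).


f(-5) = 10
g(-5) = -10
min = -10

-10


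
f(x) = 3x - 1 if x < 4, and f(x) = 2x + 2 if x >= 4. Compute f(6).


6 satisfies x >= 4
f(6) = 14

14


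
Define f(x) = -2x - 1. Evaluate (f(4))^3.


f(4) = -9
(-9)^3 = -729

-729


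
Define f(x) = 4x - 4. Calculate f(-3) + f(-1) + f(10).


f(-3) = -16
f(-1) = -8
f(10) = 36
Sum = 12

12


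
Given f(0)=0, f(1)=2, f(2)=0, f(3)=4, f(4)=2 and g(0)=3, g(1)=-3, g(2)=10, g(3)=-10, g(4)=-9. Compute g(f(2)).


f(2) = 0
g(0) = 3

3


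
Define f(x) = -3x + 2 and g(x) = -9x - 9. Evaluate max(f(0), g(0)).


f(0) = 2
g(0) = -9
max = 2

2


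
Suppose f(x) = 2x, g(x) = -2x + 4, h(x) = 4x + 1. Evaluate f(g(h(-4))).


68


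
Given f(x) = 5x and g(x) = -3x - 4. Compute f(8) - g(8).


f(8) = 40
g(8) = -28
Difference = 68

68


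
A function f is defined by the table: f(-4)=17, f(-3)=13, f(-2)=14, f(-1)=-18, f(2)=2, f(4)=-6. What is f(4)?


Reading from the table at x = 4

-6


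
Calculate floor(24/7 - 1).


24/7 = 3.4286
3.4286 - 1 = 2.4286
floor(2.4286) = 2

2


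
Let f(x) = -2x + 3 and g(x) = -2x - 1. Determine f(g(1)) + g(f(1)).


f(g(1)) = 9
g(f(1)) = -3
Sum = 6

6


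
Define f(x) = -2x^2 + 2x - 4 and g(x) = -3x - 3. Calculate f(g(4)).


g(4) = -15
f(-15) = (-2)*(-15)^2 + 2*(-15) - 4 = -484

-484


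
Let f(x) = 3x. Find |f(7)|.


21


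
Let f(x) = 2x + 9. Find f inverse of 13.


2


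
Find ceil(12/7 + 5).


12/7 = 1.7143
1.7143 + 5 = 6.7143
ceil(6.7143) = 7

7


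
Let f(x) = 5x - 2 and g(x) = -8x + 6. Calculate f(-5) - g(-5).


f(-5) = -27
g(-5) = 46
Difference = -73

-73


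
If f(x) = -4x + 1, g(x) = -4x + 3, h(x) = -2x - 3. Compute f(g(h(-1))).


-27


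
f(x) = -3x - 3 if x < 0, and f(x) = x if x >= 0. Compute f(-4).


-4 satisfies x < 0
f(-4) = 9

9


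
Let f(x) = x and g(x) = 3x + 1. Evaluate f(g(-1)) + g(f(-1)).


f(g(-1)) = -2
g(f(-1)) = -2
Sum = -4

-4


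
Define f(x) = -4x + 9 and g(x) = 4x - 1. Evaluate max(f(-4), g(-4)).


f(-4) = 25
g(-4) = -17
max = 25

25


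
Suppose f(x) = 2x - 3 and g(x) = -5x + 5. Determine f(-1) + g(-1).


f(-1) = -5
g(-1) = 10
Sum = 5

5


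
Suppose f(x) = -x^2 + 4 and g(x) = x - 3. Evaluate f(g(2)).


3


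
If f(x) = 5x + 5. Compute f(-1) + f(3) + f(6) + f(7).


f(-1) = 0
f(3) = 20
f(6) = 35
f(7) = 40
Sum = 95

95


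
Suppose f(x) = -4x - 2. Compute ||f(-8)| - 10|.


f(-8) = 30
|30| = 30
|30 - 10| = 20

20


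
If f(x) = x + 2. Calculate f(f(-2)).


f(-2) = 0
f(0) = 2

2


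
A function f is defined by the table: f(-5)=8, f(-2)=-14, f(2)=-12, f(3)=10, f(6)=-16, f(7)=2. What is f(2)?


Reading from the table at x = 2

-12


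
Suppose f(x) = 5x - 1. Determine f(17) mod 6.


f(17) = 84
84 mod 6 = 0

0


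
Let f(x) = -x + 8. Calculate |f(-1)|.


f(-1) = 9
|9| = 9

9


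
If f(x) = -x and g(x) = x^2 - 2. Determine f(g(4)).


g(4) = 14
f(14) = -14

-14


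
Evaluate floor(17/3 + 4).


17/3 = 5.6667
5.6667 + 4 = 9.6667
floor(9.6667) = 9

9


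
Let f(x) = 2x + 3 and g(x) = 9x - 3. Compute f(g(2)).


33


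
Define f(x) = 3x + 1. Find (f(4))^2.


f(4) = 13
(13)^2 = 169

169


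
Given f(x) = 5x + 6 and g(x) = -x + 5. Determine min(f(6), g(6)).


f(6) = 36
g(6) = -1
min = -1

-1


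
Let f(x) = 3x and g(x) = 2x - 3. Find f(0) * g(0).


f(0) = 0
g(0) = -3
Product = 0

0


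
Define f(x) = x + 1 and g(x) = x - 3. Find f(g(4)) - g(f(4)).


f(g(4)) = 2
g(f(4)) = 2
Difference = 0

0


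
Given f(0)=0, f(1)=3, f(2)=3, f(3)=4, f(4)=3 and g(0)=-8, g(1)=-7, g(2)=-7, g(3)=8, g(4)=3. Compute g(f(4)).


8


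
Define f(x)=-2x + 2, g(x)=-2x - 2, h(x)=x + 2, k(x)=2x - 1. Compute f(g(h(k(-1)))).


k(-1) = -3
h(-3) = -1
g(-1) = 0
f(0) = 2

2


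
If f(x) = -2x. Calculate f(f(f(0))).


f(0) = 0
f(0) = 0
f(0) = 0

0


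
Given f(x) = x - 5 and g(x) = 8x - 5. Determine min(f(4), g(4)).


f(4) = -1
g(4) = 27
min = -1

-1


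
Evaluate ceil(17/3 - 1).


17/3 = 5.6667
5.6667 - 1 = 4.6667
ceil(4.6667) = 5

5


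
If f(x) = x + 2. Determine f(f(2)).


f(2) = 4
f(4) = 6

6


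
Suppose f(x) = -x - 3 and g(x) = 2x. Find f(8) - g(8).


f(8) = -11
g(8) = 16
Difference = -27

-27


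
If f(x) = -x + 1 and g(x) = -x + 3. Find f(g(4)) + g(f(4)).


f(g(4)) = 2
g(f(4)) = 6
Sum = 8

8


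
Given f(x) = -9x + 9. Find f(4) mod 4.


f(4) = -27
-27 mod 4 = 1

1


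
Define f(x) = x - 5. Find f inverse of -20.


-15


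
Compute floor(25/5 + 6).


25/5 = 5
5 + 6 = 11
floor(11) = 11

11


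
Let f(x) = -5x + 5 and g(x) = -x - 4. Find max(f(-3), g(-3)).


f(-3) = 20
g(-3) = -1
max = 20

20


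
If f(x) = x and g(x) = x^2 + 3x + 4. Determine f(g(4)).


g(4) = 32
f(32) = 32

32


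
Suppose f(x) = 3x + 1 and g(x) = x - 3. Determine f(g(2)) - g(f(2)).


f(g(2)) = -2
g(f(2)) = 4
Difference = -6

-6


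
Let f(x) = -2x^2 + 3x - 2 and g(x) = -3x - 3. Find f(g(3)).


g(3) = -12
f(-12) = (-2)*(-12)^2 + 3*(-12) - 2 = -326

-326


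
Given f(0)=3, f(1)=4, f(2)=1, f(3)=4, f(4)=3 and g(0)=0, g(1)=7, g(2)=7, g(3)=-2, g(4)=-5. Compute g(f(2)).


f(2) = 1
g(1) = 7

7


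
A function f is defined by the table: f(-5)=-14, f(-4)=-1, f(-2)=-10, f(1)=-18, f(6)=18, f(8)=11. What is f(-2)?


-10


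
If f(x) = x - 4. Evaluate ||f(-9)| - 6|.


7


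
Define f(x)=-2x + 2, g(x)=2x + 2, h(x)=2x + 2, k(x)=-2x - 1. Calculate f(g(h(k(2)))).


k(2) = -5
h(-5) = -8
g(-8) = -14
f(-14) = 30

30


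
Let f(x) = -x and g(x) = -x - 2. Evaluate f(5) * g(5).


35


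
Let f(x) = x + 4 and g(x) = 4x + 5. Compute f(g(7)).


37


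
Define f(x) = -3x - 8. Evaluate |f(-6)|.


f(-6) = 10
|10| = 10

10


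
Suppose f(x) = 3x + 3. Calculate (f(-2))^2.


f(-2) = -3
(-3)^2 = 9

9


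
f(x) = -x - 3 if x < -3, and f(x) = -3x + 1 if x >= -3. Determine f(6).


6 satisfies x >= -3
f(6) = -17

-17


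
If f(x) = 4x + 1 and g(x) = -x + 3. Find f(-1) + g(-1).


f(-1) = -3
g(-1) = 4
Sum = 1

1


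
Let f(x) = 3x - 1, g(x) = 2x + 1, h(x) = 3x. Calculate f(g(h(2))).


h(2) = 6
g(6) = 13
f(13) = 38

38


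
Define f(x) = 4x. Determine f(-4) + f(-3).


-28


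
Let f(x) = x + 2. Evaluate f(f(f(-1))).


f(-1) = 1
f(1) = 3
f(3) = 5

5


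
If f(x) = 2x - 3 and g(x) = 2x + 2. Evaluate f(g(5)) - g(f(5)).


f(g(5)) = 21
g(f(5)) = 16
Difference = 5

5


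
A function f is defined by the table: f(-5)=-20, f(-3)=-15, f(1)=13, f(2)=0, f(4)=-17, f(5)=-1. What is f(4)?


Reading from the table at x = 4

-17


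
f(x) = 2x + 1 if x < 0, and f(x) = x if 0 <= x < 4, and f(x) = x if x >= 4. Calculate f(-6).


-6 satisfies x < 0
f(-6) = -11

-11


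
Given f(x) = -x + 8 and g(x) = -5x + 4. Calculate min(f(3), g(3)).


f(3) = 5
g(3) = -11
min = -11

-11


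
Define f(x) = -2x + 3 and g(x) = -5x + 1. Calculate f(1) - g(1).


f(1) = 1
g(1) = -4
Difference = 5

5


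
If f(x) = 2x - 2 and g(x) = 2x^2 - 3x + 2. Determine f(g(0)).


g(0) = 2
f(2) = 2

2


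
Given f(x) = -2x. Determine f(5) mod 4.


f(5) = -10
-10 mod 4 = 2

2


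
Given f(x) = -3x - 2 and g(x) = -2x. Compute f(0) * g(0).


0


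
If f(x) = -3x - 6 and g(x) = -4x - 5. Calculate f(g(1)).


g(1) = -9
f(-9) = 21

21


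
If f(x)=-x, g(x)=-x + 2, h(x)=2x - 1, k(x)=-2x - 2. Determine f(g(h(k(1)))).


k(1) = -4
h(-4) = -9
g(-9) = 11
f(11) = -11

-11


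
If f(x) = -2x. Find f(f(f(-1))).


f(-1) = 2
f(2) = -4
f(-4) = 8

8


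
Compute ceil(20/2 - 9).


20/2 = 10
10 - 9 = 1
ceil(1) = 1

1


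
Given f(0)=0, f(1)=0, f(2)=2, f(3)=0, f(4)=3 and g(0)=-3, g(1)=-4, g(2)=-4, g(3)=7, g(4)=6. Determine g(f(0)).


f(0) = 0
g(0) = -3

-3


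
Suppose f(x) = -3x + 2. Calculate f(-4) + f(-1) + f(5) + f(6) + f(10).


f(-4) = 14
f(-1) = 5
f(5) = -13
f(6) = -16
f(10) = -28
Sum = -38

-38


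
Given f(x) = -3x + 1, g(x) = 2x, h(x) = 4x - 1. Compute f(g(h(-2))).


55


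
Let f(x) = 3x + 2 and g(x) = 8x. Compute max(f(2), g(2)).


f(2) = 8
g(2) = 16
max = 16

16


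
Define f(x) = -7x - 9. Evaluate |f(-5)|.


f(-5) = 26
|26| = 26

26


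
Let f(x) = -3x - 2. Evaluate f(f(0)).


f(0) = -2
f(-2) = 4

4


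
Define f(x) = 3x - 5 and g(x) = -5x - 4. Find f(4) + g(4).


f(4) = 7
g(4) = -24
Sum = -17

-17


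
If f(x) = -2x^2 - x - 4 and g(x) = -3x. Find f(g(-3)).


g(-3) = 9
f(9) = (-2)*(9)^2 - 1*(9) - 4 = -175

-175


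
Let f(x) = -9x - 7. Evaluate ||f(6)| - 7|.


f(6) = -61
|-61| = 61
|61 - 7| = 54

54


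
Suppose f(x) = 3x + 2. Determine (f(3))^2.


f(3) = 11
(11)^2 = 121

121


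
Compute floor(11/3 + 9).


11/3 = 3.6667
3.6667 + 9 = 12.6667
floor(12.6667) = 12

12


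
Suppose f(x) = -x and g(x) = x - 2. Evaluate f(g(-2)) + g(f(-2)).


f(g(-2)) = 4
g(f(-2)) = 0
Sum = 4

4


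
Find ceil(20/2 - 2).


20/2 = 10
10 - 2 = 8
ceil(8) = 8

8


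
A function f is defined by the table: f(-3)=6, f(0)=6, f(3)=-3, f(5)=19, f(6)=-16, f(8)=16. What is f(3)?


Reading from the table at x = 3

-3


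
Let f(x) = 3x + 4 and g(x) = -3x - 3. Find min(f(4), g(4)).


f(4) = 16
g(4) = -15
min = -15

-15


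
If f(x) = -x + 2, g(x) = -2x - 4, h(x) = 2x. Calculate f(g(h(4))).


h(4) = 8
g(8) = -20
f(-20) = 22

22


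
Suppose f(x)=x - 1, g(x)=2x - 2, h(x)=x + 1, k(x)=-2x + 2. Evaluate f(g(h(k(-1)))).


k(-1) = 4
h(4) = 5
g(5) = 8
f(8) = 7

7


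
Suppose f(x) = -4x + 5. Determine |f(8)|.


f(8) = -27
|-27| = 27

27


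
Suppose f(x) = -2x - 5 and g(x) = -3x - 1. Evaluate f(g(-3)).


g(-3) = 8
f(8) = -21

-21


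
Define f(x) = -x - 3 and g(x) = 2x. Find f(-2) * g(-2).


4


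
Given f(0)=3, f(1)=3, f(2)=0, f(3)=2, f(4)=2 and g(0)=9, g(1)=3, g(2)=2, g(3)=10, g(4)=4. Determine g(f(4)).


f(4) = 2
g(2) = 2

2


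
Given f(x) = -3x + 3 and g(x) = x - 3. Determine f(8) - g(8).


f(8) = -21
g(8) = 5
Difference = -26

-26


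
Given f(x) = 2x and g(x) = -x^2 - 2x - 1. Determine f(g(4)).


g(4) = -25
f(-25) = -50

-50


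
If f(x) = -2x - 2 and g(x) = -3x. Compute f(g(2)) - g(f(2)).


f(g(2)) = 10
g(f(2)) = 18
Difference = -8

-8


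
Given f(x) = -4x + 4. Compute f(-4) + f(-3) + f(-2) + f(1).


f(-4) = 20
f(-3) = 16
f(-2) = 12
f(1) = 0
Sum = 48

48


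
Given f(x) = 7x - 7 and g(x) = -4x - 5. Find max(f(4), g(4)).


f(4) = 21
g(4) = -21
max = 21

21


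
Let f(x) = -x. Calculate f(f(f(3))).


f(3) = -3
f(-3) = 3
f(3) = -3

-3


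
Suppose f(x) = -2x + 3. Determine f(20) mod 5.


f(20) = -37
-37 mod 5 = 3

3


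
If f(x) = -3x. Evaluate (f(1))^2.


f(1) = -3
(-3)^2 = 9

9


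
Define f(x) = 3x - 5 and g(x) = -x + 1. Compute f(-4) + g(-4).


f(-4) = -17
g(-4) = 5
Sum = -12

-12


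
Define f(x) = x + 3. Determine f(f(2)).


f(2) = 5
f(5) = 8

8


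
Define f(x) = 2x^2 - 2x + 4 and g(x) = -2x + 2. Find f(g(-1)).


g(-1) = 4
f(4) = 2*(4)^2 - 2*(4) + 4 = 28

28


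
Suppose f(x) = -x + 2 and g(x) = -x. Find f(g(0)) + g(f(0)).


f(g(0)) = 2
g(f(0)) = -2
Sum = 0

0


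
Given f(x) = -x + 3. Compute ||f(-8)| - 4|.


7


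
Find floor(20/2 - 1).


20/2 = 10
10 - 1 = 9
floor(9) = 9

9


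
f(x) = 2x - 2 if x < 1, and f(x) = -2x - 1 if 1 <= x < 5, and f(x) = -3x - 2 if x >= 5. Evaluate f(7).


7 satisfies x >= 5
f(7) = -23

-23


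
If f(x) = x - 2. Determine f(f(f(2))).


f(2) = 0
f(0) = -2
f(-2) = -4

-4


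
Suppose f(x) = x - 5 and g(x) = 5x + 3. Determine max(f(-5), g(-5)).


f(-5) = -10
g(-5) = -22
max = -10

-10


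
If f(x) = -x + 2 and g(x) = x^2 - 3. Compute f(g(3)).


g(3) = 6
f(6) = -4

-4


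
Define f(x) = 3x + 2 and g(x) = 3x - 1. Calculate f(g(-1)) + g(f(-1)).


f(g(-1)) = -10
g(f(-1)) = -4
Sum = -14

-14


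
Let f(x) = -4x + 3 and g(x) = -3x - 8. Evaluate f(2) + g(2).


f(2) = -5
g(2) = -14
Sum = -19

-19


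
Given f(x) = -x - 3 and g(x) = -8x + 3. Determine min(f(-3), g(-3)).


f(-3) = 0
g(-3) = 27
min = 0

0


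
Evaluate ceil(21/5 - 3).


21/5 = 4.2
4.2 - 3 = 1.2
ceil(1.2) = 2

2


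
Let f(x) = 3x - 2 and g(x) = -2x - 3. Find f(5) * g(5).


-169


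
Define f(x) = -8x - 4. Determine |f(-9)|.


f(-9) = 68
|68| = 68

68


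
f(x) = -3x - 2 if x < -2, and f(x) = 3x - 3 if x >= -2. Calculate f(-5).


13


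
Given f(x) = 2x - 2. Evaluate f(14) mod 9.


f(14) = 26
26 mod 9 = 8

8


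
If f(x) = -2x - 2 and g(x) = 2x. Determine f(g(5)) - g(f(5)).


f(g(5)) = -22
g(f(5)) = -24
Difference = 2

2


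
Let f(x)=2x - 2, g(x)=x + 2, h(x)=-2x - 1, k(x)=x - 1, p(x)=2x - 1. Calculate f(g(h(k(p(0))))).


p(0) = -1
k(-1) = -2
h(-2) = 3
g(3) = 5
f(5) = 8

8


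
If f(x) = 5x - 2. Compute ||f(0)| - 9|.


f(0) = -2
|-2| = 2
|2 - 9| = 7

7


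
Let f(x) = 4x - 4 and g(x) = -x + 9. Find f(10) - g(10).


f(10) = 36
g(10) = -1
Difference = 37

37


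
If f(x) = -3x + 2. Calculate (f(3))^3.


f(3) = -7
(-7)^3 = -343

-343


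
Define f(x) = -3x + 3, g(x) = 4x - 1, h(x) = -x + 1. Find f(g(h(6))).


h(6) = -5
g(-5) = -21
f(-21) = 66

66


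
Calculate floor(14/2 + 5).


14/2 = 7
7 + 5 = 12
floor(12) = 12

12


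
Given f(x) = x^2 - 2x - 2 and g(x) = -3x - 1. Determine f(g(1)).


g(1) = -4
f(-4) = 1*(-4)^2 - 2*(-4) - 2 = 22

22


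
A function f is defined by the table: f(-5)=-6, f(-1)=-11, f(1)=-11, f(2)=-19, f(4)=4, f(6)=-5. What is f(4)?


Reading from the table at x = 4

4


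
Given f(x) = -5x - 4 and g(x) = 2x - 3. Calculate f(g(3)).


g(3) = 3
f(3) = -19

-19


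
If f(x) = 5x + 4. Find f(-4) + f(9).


f(-4) = -16
f(9) = 49
Sum = 33

33


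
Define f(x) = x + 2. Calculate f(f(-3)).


f(-3) = -1
f(-1) = 1

1


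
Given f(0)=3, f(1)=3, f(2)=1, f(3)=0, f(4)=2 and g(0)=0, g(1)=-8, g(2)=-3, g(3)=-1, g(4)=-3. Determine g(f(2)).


-8


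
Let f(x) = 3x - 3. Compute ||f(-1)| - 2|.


f(-1) = -6
|-6| = 6
|6 - 2| = 4

4


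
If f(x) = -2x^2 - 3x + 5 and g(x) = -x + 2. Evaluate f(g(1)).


g(1) = 1
f(1) = (-2)*(1)^2 - 3*(1) + 5 = 0

0


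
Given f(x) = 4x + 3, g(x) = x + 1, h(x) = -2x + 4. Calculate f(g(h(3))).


h(3) = -2
g(-2) = -1
f(-1) = -1

-1


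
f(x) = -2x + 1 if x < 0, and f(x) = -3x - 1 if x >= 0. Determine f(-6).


-6 satisfies x < 0
f(-6) = 13

13


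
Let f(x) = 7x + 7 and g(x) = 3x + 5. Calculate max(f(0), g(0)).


7


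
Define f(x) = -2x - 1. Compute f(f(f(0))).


f(0) = -1
f(-1) = 1
f(1) = -3

-3


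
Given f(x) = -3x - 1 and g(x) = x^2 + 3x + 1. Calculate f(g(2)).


g(2) = 11
f(11) = -34

-34


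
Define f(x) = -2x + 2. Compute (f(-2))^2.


f(-2) = 6
(6)^2 = 36

36


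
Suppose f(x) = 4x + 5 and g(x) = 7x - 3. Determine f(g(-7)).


g(-7) = -52
f(-52) = -203

-203


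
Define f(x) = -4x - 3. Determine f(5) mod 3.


f(5) = -23
-23 mod 3 = 1

1


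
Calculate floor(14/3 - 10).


14/3 = 4.6667
4.6667 - 10 = -5.3333
floor(-5.3333) = -6

-6


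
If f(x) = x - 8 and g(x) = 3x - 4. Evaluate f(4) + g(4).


4


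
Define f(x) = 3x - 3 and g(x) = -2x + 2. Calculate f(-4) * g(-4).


f(-4) = -15
g(-4) = 10
Product = -150

-150


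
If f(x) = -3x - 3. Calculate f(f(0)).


f(0) = -3
f(-3) = 6

6


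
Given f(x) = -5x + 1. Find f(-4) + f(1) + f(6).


-12


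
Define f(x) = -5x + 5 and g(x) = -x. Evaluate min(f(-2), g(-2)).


f(-2) = 15
g(-2) = 2
min = 2

2


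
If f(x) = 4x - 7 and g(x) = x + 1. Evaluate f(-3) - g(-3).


-17


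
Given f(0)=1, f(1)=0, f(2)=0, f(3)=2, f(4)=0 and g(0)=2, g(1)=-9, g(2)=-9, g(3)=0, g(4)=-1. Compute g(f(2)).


f(2) = 0
g(0) = 2

2


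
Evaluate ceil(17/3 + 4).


17/3 = 5.6667
5.6667 + 4 = 9.6667
ceil(9.6667) = 10

10


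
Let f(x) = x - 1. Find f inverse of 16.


Solve x - 1 = 16
x = (16 + 1) / 1 = 17

17


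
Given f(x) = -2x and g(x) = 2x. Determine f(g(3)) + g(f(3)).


f(g(3)) = -12
g(f(3)) = -12
Sum = -24

-24


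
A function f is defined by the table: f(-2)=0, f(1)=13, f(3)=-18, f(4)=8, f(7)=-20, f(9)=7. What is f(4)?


Reading from the table at x = 4

8


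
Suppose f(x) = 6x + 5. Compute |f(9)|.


f(9) = 59
|59| = 59

59


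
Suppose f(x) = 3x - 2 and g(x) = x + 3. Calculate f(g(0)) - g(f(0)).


f(g(0)) = 7
g(f(0)) = 1
Difference = 6

6


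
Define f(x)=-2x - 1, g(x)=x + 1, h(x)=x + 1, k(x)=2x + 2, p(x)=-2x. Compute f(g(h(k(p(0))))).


p(0) = 0
k(0) = 2
h(2) = 3
g(3) = 4
f(4) = -9

-9


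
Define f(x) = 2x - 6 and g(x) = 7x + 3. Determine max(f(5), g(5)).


f(5) = 4
g(5) = 38
max = 38

38


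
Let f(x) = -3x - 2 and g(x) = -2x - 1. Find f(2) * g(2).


f(2) = -8
g(2) = -5
Product = 40

40


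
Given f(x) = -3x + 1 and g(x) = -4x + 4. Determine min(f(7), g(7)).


f(7) = -20
g(7) = -24
min = -24

-24


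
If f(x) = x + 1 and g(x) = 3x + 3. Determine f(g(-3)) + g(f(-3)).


f(g(-3)) = -5
g(f(-3)) = -3
Sum = -8

-8


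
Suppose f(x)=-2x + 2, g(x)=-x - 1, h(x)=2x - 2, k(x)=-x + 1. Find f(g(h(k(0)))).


4


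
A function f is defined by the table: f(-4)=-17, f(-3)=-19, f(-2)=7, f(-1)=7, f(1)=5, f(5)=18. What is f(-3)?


Reading from the table at x = -3

-19


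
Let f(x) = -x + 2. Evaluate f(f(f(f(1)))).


f(1) = 1
f(1) = 1
f(1) = 1
f(1) = 1

1


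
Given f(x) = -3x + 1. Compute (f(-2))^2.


49


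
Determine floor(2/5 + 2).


2


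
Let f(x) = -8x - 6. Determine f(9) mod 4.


f(9) = -78
-78 mod 4 = 2

2


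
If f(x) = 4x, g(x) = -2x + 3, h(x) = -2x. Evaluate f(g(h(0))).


h(0) = 0
g(0) = 3
f(3) = 12

12


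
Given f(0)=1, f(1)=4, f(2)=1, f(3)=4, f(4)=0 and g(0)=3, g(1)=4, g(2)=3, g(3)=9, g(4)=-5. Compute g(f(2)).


f(2) = 1
g(1) = 4

4


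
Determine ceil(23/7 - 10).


23/7 = 3.2857
3.2857 - 10 = -6.7143
ceil(-6.7143) = -6

-6


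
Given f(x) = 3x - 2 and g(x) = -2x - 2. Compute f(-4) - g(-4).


f(-4) = -14
g(-4) = 6
Difference = -20

-20


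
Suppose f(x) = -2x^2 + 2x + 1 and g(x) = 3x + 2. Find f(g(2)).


g(2) = 8
f(8) = (-2)*(8)^2 + 2*(8) + 1 = -111

-111


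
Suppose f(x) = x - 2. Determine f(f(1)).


f(1) = -1
f(-1) = -3

-3


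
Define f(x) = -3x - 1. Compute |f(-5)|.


f(-5) = 14
|14| = 14

14


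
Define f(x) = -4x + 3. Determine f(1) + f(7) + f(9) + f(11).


-100


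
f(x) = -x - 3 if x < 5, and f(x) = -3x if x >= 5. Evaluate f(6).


6 satisfies x >= 5
f(6) = -18

-18


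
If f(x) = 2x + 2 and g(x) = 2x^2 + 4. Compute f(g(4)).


g(4) = 36
f(36) = 74

74


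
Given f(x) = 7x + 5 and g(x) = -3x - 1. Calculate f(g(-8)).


g(-8) = 23
f(23) = 166

166


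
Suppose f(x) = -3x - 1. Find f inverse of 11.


-4


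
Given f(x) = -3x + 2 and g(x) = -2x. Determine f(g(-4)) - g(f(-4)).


6


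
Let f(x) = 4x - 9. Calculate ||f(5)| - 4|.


f(5) = 11
|11| = 11
|11 - 4| = 7

7


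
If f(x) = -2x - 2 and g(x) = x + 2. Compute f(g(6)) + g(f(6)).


-30


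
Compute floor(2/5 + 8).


2/5 = 0.4
0.4 + 8 = 8.4
floor(8.4) = 8

8


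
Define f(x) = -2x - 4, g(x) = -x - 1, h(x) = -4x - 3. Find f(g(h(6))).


h(6) = -27
g(-27) = 26
f(26) = -56

-56


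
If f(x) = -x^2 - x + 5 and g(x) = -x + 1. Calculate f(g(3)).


g(3) = -2
f(-2) = (-1)*(-2)^2 - 1*(-2) + 5 = 3

3


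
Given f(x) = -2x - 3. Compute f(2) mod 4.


1


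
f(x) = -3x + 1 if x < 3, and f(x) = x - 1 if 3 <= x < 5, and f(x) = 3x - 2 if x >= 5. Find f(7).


7 satisfies x >= 5
f(7) = 19

19


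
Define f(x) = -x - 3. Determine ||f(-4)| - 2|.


f(-4) = 1
|1| = 1
|1 - 2| = 1

1


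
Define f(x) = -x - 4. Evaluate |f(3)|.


f(3) = -7
|-7| = 7

7


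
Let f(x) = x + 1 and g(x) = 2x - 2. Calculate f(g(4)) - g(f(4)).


f(g(4)) = 7
g(f(4)) = 8
Difference = -1

-1


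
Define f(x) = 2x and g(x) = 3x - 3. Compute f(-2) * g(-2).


f(-2) = -4
g(-2) = -9
Product = 36

36


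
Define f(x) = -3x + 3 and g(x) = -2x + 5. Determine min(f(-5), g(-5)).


f(-5) = 18
g(-5) = 15
min = 15

15


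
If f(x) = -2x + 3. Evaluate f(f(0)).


f(0) = 3
f(3) = -3

-3


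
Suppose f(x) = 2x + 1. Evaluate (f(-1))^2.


f(-1) = -1
(-1)^2 = 1

1


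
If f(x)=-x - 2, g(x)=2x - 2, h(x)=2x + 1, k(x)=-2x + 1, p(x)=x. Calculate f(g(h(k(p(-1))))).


p(-1) = -1
k(-1) = 3
h(3) = 7
g(7) = 12
f(12) = -14

-14


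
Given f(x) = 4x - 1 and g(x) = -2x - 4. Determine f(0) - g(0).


f(0) = -1
g(0) = -4
Difference = 3

3


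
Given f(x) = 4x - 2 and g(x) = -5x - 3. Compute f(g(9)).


g(9) = -48
f(-48) = -194

-194


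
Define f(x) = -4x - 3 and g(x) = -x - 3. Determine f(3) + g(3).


f(3) = -15
g(3) = -6
Sum = -21

-21


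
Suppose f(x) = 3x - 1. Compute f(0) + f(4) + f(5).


f(0) = -1
f(4) = 11
f(5) = 14
Sum = 24

24


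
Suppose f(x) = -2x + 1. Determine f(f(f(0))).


f(0) = 1
f(1) = -1
f(-1) = 3

3


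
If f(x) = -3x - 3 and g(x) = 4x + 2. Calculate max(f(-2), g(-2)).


f(-2) = 3
g(-2) = -6
max = 3

3


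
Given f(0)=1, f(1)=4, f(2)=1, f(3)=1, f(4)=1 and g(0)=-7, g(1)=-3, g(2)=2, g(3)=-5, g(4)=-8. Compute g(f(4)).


f(4) = 1
g(1) = -3

-3


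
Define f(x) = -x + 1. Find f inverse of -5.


Solve -x + 1 = -5
x = (-5 - 1) / (-1) = 6

6


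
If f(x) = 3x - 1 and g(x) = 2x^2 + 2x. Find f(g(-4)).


g(-4) = 24
f(24) = 71

71


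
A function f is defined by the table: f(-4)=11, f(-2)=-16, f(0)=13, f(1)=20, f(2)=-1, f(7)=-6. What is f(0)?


Reading from the table at x = 0

13


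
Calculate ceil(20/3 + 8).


20/3 = 6.6667
6.6667 + 8 = 14.6667
ceil(14.6667) = 15

15


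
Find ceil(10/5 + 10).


10/5 = 2
2 + 10 = 12
ceil(12) = 12

12


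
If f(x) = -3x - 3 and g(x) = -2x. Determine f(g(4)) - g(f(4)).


f(g(4)) = 21
g(f(4)) = 30
Difference = -9

-9


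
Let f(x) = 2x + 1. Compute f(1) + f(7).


18


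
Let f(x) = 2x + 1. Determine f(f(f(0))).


f(0) = 1
f(1) = 3
f(3) = 7

7


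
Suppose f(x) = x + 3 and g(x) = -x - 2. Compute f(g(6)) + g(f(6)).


f(g(6)) = -5
g(f(6)) = -11
Sum = -16

-16


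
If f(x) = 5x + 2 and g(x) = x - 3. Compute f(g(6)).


g(6) = 3
f(3) = 17

17


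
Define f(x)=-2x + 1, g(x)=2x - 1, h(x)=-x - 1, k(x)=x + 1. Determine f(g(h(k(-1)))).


k(-1) = 0
h(0) = -1
g(-1) = -3
f(-3) = 7

7


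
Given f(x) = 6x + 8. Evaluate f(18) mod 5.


f(18) = 116
116 mod 5 = 1

1


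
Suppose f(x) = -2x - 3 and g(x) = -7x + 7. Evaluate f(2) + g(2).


f(2) = -7
g(2) = -7
Sum = -14

-14


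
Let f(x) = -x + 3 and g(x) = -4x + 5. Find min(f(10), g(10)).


f(10) = -7
g(10) = -35
min = -35

-35


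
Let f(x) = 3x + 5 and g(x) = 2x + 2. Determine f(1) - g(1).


4


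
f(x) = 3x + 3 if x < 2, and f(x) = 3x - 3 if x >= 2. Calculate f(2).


2 satisfies x >= 2
f(2) = 3

3


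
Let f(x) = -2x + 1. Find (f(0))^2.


f(0) = 1
(1)^2 = 1

1


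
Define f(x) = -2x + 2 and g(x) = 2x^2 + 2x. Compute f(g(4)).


g(4) = 40
f(40) = -78

-78


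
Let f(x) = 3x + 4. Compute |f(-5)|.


f(-5) = -11
|-11| = 11

11


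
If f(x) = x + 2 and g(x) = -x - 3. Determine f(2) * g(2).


f(2) = 4
g(2) = -5
Product = -20

-20


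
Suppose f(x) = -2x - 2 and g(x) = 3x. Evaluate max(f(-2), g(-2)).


2


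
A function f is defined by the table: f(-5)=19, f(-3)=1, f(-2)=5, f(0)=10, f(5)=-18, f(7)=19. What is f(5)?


-18


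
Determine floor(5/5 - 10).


5/5 = 1
1 - 10 = -9
floor(-9) = -9

-9


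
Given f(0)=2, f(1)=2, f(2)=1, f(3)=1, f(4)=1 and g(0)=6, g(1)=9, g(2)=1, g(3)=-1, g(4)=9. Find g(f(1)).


f(1) = 2
g(2) = 1

1


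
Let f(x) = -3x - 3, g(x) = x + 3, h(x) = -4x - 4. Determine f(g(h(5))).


h(5) = -24
g(-24) = -21
f(-21) = 60

60


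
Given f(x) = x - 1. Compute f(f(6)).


f(6) = 5
f(5) = 4

4


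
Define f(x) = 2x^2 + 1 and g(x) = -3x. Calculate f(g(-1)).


g(-1) = 3
f(3) = 2*(3)^2 + 1 = 19

19


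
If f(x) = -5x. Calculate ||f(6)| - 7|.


23


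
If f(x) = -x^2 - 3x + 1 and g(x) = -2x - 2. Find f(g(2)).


g(2) = -6
f(-6) = (-1)*(-6)^2 - 3*(-6) + 1 = -17

-17


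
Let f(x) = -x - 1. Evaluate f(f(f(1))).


f(1) = -2
f(-2) = 1
f(1) = -2

-2


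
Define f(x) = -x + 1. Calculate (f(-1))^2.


4


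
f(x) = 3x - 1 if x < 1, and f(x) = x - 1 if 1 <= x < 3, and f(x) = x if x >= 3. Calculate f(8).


8


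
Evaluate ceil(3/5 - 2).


3/5 = 0.6
0.6 - 2 = -1.4
ceil(-1.4) = -1

-1


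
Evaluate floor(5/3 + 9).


5/3 = 1.6667
1.6667 + 9 = 10.6667
floor(10.6667) = 10

10


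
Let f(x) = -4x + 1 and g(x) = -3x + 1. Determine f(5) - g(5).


f(5) = -19
g(5) = -14
Difference = -5

-5


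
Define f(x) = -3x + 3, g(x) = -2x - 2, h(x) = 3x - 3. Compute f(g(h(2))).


h(2) = 3
g(3) = -8
f(-8) = 27

27


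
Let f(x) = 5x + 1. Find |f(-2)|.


f(-2) = -9
|-9| = 9

9


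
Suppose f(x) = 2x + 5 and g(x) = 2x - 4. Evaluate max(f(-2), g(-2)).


f(-2) = 1
g(-2) = -8
max = 1

1


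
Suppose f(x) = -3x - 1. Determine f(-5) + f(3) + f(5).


f(-5) = 14
f(3) = -10
f(5) = -16
Sum = -12

-12


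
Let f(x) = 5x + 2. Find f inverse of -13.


Solve 5x + 2 = -13
x = (-13 - 2) / 5 = -3

-3


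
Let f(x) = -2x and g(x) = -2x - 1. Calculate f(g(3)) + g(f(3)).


25


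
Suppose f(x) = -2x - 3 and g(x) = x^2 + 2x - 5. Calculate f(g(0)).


g(0) = -5
f(-5) = 7

7


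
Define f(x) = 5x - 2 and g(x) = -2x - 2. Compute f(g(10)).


-112


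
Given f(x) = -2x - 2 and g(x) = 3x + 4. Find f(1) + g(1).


3


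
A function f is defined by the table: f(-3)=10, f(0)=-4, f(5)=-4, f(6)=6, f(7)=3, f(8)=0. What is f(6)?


Reading from the table at x = 6

6


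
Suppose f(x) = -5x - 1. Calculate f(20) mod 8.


f(20) = -101
-101 mod 8 = 3

3


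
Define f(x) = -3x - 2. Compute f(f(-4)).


f(-4) = 10
f(10) = -32

-32


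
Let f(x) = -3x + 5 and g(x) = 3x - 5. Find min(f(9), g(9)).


-22


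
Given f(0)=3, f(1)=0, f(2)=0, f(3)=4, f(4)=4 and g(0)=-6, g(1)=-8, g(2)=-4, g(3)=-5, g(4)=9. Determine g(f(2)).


f(2) = 0
g(0) = -6

-6


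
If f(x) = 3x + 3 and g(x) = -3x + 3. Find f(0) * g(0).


f(0) = 3
g(0) = 3
Product = 9

9


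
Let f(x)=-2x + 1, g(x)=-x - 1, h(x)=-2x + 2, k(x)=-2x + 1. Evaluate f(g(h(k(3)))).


k(3) = -5
h(-5) = 12
g(12) = -13
f(-13) = 27

27


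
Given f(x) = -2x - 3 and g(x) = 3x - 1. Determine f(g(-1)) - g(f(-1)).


9


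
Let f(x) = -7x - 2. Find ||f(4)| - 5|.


f(4) = -30
|-30| = 30
|30 - 5| = 25

25


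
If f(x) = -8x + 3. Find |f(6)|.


f(6) = -45
|-45| = 45

45


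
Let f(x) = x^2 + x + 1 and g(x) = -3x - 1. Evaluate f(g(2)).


g(2) = -7
f(-7) = 1*(-7)^2 + 1*(-7) + 1 = 43

43


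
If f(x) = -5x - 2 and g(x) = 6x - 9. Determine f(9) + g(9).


f(9) = -47
g(9) = 45
Sum = -2

-2


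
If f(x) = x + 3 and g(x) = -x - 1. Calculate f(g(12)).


g(12) = -13
f(-13) = -10

-10


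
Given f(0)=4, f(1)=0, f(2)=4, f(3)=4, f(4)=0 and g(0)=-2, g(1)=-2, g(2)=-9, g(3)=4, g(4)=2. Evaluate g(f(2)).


2


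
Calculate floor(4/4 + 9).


10


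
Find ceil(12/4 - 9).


12/4 = 3
3 - 9 = -6
ceil(-6) = -6

-6


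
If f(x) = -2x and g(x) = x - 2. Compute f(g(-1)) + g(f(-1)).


f(g(-1)) = 6
g(f(-1)) = 0
Sum = 6

6


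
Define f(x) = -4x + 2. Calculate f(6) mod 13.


f(6) = -22
-22 mod 13 = 4

4


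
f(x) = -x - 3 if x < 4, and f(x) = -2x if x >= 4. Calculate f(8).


8 satisfies x >= 4
f(8) = -16

-16


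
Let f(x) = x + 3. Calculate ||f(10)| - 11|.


f(10) = 13
|13| = 13
|13 - 11| = 2

2


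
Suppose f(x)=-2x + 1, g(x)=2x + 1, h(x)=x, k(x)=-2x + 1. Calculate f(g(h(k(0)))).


-5


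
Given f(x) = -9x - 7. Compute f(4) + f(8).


f(4) = -43
f(8) = -79
Sum = -122

-122


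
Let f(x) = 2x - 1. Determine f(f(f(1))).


f(1) = 1
f(1) = 1
f(1) = 1

1


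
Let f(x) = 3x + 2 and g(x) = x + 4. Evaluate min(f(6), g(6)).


f(6) = 20
g(6) = 10
min = 10

10


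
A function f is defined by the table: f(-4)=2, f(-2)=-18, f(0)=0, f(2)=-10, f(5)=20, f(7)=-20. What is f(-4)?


2


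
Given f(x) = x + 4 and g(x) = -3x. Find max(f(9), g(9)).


f(9) = 13
g(9) = -27
max = 13

13


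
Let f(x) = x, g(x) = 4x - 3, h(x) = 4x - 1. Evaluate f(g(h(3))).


41


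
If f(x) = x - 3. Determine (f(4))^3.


f(4) = 1
(1)^3 = 1

1


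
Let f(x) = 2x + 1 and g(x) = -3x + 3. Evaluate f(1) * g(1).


0


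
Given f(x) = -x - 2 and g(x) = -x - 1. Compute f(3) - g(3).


-1


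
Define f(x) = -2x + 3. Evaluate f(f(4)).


f(4) = -5
f(-5) = 13

13


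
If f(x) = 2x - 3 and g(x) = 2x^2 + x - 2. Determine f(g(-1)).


g(-1) = -1
f(-1) = -5

-5


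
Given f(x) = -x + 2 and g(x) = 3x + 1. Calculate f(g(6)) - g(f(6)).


f(g(6)) = -17
g(f(6)) = -11
Difference = -6

-6


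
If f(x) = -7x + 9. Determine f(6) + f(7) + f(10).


-134


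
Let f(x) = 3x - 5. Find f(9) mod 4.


f(9) = 22
22 mod 4 = 2

2


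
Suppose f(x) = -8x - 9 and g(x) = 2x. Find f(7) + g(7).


f(7) = -65
g(7) = 14
Sum = -51

-51


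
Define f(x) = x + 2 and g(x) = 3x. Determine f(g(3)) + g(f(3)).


f(g(3)) = 11
g(f(3)) = 15
Sum = 26

26


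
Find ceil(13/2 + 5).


13/2 = 6.5
6.5 + 5 = 11.5
ceil(11.5) = 12

12


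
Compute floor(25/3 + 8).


25/3 = 8.3333
8.3333 + 8 = 16.3333
floor(16.3333) = 16

16


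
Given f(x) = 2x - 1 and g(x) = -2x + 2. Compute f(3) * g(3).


f(3) = 5
g(3) = -4
Product = -20

-20


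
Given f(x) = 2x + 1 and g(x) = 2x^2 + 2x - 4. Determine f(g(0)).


g(0) = -4
f(-4) = -7

-7


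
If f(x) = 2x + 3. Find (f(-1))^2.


1


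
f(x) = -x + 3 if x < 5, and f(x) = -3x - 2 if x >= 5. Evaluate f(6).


6 satisfies x >= 5
f(6) = -20

-20


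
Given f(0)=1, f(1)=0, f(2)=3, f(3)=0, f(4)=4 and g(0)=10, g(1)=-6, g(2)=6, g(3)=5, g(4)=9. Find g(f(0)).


f(0) = 1
g(1) = -6

-6


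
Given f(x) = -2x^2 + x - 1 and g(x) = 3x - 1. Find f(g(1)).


g(1) = 2
f(2) = (-2)*(2)^2 + 1*(2) - 1 = -7

-7


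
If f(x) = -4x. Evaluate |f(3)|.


12


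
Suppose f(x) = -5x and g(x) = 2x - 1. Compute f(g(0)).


g(0) = -1
f(-1) = 5

5


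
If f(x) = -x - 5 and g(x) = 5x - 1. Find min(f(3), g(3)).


f(3) = -8
g(3) = 14
min = -8

-8


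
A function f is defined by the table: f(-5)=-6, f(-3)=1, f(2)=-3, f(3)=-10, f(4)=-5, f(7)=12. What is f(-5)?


Reading from the table at x = -5

-6


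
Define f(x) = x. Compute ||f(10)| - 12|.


f(10) = 10
|10| = 10
|10 - 12| = 2

2


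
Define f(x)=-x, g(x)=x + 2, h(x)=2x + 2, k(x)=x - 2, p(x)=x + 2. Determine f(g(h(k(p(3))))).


p(3) = 5
k(5) = 3
h(3) = 8
g(8) = 10
f(10) = -10

-10


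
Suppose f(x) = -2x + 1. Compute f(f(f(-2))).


f(-2) = 5
f(5) = -9
f(-9) = 19

19


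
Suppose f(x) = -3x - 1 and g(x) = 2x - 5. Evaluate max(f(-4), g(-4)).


f(-4) = 11
g(-4) = -13
max = 11

11


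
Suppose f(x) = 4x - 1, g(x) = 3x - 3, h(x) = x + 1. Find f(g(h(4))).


h(4) = 5
g(5) = 12
f(12) = 47

47


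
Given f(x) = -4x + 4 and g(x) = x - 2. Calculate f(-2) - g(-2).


f(-2) = 12
g(-2) = -4
Difference = 16

16


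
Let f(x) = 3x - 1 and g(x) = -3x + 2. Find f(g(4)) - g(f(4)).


f(g(4)) = -31
g(f(4)) = -31
Difference = 0

0


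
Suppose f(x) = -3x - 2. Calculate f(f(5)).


49


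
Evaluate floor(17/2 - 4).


4


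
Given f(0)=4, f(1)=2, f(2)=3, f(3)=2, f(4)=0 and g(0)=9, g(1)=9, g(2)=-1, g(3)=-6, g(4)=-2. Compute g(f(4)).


9


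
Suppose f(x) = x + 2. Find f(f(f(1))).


f(1) = 3
f(3) = 5
f(5) = 7

7


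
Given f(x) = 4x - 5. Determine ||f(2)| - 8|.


f(2) = 3
|3| = 3
|3 - 8| = 5

5


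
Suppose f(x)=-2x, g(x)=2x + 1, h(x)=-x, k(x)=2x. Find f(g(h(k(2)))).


14


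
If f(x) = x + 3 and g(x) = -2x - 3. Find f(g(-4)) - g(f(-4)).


f(g(-4)) = 8
g(f(-4)) = -1
Difference = 9

9


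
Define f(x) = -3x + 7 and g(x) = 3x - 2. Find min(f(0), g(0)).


f(0) = 7
g(0) = -2
min = -2

-2


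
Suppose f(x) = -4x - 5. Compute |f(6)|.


29


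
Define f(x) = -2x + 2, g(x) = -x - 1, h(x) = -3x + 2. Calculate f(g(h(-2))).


h(-2) = 8
g(8) = -9
f(-9) = 20

20


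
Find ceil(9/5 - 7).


9/5 = 1.8
1.8 - 7 = -5.2
ceil(-5.2) = -5

-5


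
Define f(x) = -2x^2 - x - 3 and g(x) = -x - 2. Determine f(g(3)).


g(3) = -5
f(-5) = (-2)*(-5)^2 - 1*(-5) - 3 = -48

-48


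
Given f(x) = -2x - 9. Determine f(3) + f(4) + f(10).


f(3) = -15
f(4) = -17
f(10) = -29
Sum = -61

-61


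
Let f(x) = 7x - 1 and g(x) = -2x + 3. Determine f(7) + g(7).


f(7) = 48
g(7) = -11
Sum = 37

37


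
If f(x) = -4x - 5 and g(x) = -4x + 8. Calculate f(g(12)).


g(12) = -40
f(-40) = 155

155


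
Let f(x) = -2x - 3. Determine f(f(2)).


11


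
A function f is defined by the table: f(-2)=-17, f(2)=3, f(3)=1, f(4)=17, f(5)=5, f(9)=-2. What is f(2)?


Reading from the table at x = 2

3


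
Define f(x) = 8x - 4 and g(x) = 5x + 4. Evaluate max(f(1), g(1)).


f(1) = 4
g(1) = 9
max = 9

9


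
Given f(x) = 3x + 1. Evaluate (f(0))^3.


f(0) = 1
(1)^3 = 1

1


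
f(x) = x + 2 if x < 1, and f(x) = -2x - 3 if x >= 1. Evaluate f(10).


10 satisfies x >= 1
f(10) = -23

-23


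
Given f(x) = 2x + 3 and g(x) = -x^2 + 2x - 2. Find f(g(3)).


g(3) = -5
f(-5) = -7

-7


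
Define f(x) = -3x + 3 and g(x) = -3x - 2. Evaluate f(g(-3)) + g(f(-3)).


f(g(-3)) = -18
g(f(-3)) = -38
Sum = -56

-56


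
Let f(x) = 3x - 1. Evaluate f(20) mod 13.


f(20) = 59
59 mod 13 = 7

7


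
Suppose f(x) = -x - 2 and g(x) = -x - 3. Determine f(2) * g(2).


f(2) = -4
g(2) = -5
Product = 20

20


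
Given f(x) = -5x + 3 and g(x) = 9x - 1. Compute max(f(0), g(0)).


f(0) = 3
g(0) = -1
max = 3

3


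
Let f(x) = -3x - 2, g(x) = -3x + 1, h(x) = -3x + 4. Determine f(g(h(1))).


h(1) = 1
g(1) = -2
f(-2) = 4

4


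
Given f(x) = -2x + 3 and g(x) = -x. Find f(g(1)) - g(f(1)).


f(g(1)) = 5
g(f(1)) = -1
Difference = 6

6


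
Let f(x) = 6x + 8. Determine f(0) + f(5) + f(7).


f(0) = 8
f(5) = 38
f(7) = 50
Sum = 96

96


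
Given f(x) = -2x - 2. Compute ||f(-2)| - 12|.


f(-2) = 2
|2| = 2
|2 - 12| = 10

10


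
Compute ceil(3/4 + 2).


3/4 = 0.75
0.75 + 2 = 2.75
ceil(2.75) = 3

3


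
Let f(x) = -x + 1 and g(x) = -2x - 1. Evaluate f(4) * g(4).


f(4) = -3
g(4) = -9
Product = 27

27


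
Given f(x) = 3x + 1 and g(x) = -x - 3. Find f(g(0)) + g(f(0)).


f(g(0)) = -8
g(f(0)) = -4
Sum = -12

-12


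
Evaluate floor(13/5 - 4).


-2


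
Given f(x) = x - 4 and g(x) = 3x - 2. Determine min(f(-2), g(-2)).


f(-2) = -6
g(-2) = -8
min = -8

-8


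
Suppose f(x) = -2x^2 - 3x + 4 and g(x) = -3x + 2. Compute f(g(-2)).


-148


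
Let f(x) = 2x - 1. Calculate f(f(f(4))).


f(4) = 7
f(7) = 13
f(13) = 25

25


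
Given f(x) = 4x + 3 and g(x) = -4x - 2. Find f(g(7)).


g(7) = -30
f(-30) = -117

-117


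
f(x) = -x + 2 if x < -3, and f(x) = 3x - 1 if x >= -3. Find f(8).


8 satisfies x >= -3
f(8) = 23

23


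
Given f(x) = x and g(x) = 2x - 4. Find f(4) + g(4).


8


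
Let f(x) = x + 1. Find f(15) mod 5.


f(15) = 16
16 mod 5 = 1

1


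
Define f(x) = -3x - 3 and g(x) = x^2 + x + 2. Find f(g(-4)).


g(-4) = 14
f(14) = -45

-45


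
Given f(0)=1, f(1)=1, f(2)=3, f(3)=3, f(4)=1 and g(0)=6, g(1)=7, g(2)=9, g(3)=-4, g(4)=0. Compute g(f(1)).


7


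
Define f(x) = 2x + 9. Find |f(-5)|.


f(-5) = -1
|-1| = 1

1


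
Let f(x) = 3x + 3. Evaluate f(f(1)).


21


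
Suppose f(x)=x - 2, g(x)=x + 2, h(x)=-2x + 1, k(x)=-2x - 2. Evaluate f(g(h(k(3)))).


k(3) = -8
h(-8) = 17
g(17) = 19
f(19) = 17

17


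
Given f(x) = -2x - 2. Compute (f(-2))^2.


f(-2) = 2
(2)^2 = 4

4


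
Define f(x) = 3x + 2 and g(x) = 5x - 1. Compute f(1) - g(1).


1


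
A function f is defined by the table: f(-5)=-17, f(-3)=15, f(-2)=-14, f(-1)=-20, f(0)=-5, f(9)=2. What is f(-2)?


Reading from the table at x = -2

-14


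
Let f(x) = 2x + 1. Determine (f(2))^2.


f(2) = 5
(5)^2 = 25

25


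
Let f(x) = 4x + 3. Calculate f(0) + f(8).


f(0) = 3
f(8) = 35
Sum = 38

38


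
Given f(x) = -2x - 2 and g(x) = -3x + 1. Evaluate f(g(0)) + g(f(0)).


f(g(0)) = -4
g(f(0)) = 7
Sum = 3

3


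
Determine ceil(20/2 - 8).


20/2 = 10
10 - 8 = 2
ceil(2) = 2

2


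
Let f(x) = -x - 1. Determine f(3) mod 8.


f(3) = -4
-4 mod 8 = 4

4


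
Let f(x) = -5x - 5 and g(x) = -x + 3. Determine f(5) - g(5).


f(5) = -30
g(5) = -2
Difference = -28

-28


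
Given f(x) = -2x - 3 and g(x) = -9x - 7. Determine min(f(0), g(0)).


f(0) = -3
g(0) = -7
min = -7

-7


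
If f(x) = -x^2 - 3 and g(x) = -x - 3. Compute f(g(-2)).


-4


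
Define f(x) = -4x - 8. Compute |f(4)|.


24


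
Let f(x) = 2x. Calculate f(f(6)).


f(6) = 12
f(12) = 24

24


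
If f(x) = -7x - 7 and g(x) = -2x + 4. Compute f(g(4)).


21


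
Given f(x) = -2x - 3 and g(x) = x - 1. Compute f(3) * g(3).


-18


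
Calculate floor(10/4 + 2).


10/4 = 2.5
2.5 + 2 = 4.5
floor(4.5) = 4

4


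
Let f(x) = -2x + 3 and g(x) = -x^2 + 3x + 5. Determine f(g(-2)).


g(-2) = -5
f(-5) = 13

13


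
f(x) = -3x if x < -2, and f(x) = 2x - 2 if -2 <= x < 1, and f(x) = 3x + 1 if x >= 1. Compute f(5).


5 satisfies x >= 1
f(5) = 16

16


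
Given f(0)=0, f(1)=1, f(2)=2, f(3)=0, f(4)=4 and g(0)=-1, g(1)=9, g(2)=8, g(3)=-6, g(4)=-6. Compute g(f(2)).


f(2) = 2
g(2) = 8

8


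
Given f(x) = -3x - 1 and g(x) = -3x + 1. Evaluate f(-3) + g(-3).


f(-3) = 8
g(-3) = 10
Sum = 18

18


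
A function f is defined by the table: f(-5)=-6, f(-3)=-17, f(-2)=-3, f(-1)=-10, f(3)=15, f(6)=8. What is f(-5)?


Reading from the table at x = -5

-6


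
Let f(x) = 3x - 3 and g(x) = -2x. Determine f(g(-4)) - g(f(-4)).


f(g(-4)) = 21
g(f(-4)) = 30
Difference = -9

-9


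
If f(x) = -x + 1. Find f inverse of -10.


Solve -x + 1 = -10
x = (-10 - 1) / (-1) = 11

11


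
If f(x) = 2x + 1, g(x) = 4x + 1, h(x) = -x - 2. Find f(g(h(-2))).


h(-2) = 0
g(0) = 1
f(1) = 3

3


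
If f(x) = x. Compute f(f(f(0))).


f(0) = 0
f(0) = 0
f(0) = 0

0
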